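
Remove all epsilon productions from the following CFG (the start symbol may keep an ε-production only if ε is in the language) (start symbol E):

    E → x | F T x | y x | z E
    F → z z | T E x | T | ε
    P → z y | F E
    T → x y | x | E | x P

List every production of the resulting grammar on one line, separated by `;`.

E → x | F T x | T x | y x | z E; F → z z | T E x | T; P → z y | F E | E; T → x y | x | E | x P

Nullable nonterminals: {F}.
ε ∉ L(G), so no ε-production is kept.
For each production, add variants omitting each subset of nullable occurrences: E → F T x gives F T x | T x. P → F E gives F E | E.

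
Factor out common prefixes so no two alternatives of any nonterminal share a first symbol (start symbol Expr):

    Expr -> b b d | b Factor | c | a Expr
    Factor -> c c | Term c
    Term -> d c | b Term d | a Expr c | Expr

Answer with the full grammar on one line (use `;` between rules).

Expr has alternatives sharing prefix 'b': factor to Expr → b Expr1 with Expr1 → b d | Factor.

Expr -> c | a Expr | b Expr1; Factor -> c c | Term c; Term -> d c | b Term d | a Expr c | Expr; Expr1 -> b d | Factor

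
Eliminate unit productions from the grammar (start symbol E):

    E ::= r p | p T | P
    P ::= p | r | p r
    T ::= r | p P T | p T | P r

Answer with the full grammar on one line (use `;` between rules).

Unit pairs: E ⇒* {P}.
For each unit pair (A, B), copy every non-unit production of B to A, then drop all unit productions.

E ::= r p | p T | p | r | p r; P ::= p | r | p r; T ::= r | p P T | p T | P r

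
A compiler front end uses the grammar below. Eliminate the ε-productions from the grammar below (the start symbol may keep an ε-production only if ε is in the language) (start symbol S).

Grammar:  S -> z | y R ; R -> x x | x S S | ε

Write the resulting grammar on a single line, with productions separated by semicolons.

The nullable symbols are {R}.
ε ∉ L(G), so no ε-production is kept.
Add the nullable-subset variants: S → y R gives y R | y.

S -> z | y R | y; R -> x x | x S S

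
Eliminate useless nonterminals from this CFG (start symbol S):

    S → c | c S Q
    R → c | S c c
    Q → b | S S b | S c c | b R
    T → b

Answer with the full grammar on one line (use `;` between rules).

S → c | c S Q; R → c | S c c; Q → b | S S b | S c c | b R

Generating nonterminals: {Q, R, S, T}.
Reachable from S after that: {Q, R, S}.
Removed useless symbols: {T} and every production mentioning them.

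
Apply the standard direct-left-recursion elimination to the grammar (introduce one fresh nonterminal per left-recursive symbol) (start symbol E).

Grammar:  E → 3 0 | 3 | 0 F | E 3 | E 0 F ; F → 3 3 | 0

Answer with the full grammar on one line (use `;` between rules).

E → 3 0 E' | 3 E' | 0 F E'; F → 3 3 | 0; E' → 3 E' | 0 F E' | ε

Left recursion appears on E.
For E: α = {3, 0 F}, β = {3 0, 3, 0 F}. Rewrite as E → β E' and E' → α E' | ε.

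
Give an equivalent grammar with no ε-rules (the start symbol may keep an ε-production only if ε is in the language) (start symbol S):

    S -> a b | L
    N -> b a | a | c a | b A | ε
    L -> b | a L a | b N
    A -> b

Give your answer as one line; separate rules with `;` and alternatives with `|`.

S -> a b | L; N -> b a | a | c a | b A; L -> b | a L a | b N; A -> b

The nullable symbols are {N}.
ε ∉ L(G), so no ε-production is kept.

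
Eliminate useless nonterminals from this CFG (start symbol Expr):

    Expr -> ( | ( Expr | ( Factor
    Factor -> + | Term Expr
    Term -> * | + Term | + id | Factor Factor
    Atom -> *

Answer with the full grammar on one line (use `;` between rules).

Expr -> ( | ( Expr | ( Factor; Factor -> + | Term Expr; Term -> * | + Term | + id | Factor Factor

Generating nonterminals: {Atom, Expr, Factor, Term}.
Reachable from Expr after that: {Expr, Factor, Term}.
Removed useless symbols: {Atom} and every production mentioning them.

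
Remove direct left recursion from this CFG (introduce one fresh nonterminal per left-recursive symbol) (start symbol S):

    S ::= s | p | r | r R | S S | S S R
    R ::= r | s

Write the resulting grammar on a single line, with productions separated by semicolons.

S ::= s S' | p S' | r S' | r R S'; R ::= r | s; S' ::= S S' | S R S' | ε

S is directly left-recursive.
For S: α = {S, S R}, β = {s, p, r, r R}. Rewrite as S → β S' and S' → α S' | ε.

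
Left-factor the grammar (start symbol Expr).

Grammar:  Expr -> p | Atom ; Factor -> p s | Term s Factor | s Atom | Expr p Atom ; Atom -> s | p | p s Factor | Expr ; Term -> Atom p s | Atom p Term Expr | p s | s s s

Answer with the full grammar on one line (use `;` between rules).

Expr -> p | Atom; Factor -> p s | Term s Factor | s Atom | Expr p Atom; Atom -> s | Expr | p Atom1; Term -> p s | s s s | Atom p Term1; Atom1 -> epsilon | s Factor; Term1 -> s | Term Expr

Atom has alternatives sharing prefix 'p': factor to Atom → p Atom1 with Atom1 → ε | s Factor.
Term has alternatives sharing prefix 'Atom p': factor to Term → Atom p Term1 with Term1 → s | Term Expr.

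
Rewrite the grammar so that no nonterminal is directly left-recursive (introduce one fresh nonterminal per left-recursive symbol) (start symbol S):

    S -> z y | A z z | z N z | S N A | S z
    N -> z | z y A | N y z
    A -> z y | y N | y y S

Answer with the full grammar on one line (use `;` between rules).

S -> z y S' | A z z S' | z N z S'; N -> z N' | z y A N'; A -> z y | y N | y y S; S' -> N A S' | z S' | ε; N' -> y z N' | ε

Left recursion appears on S, N.
For S: α = {N A, z}, β = {z y, A z z, z N z}. Rewrite as S → β S' and S' → α S' | ε.
For N: α = {y z}, β = {z, z y A}. Rewrite as N → β N' and N' → α N' | ε.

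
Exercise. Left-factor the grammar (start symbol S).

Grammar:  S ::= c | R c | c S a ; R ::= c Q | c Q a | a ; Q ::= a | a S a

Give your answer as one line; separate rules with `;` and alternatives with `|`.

S has alternatives sharing prefix 'c': factor to S → c S' with S' → ε | S a.
R has alternatives sharing prefix 'c Q': factor to R → c Q R' with R' → ε | a.
Q has alternatives sharing prefix 'a': factor to Q → a Q' with Q' → ε | S a.

S ::= R c | c S'; R ::= a | c Q R'; Q ::= a Q'; S' ::= ε | S a; R' ::= ε | a; Q' ::= ε | S a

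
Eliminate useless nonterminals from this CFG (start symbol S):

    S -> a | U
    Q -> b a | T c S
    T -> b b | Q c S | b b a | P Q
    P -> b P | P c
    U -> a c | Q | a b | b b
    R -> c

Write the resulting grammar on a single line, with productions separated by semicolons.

S -> a | U; Q -> b a | T c S; T -> b b | Q c S | b b a; U -> a c | Q | a b | b b

Generating nonterminals: {Q, R, S, T, U}.
Reachable from S after that: {Q, S, T, U}.
Removed useless symbols: {P, R} and every production mentioning them.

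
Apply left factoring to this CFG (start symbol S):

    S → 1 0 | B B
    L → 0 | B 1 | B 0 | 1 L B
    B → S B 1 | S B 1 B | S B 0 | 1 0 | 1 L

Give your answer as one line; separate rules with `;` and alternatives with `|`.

S → 1 0 | B B; L → 0 | 1 L B | B L'; B → S B B' | 1 B''; L' → 1 | 0; B' → 0 | 1 B'''; B'' → 0 | L; B''' → ε | B

L has alternatives sharing prefix 'B': factor to L → B L' with L' → 1 | 0.
B has alternatives sharing prefix 'S B': factor to B → S B B' with B' → 1 | 1 B | 0.
B has alternatives sharing prefix '1': factor to B → 1 B'' with B'' → 0 | L.
B' has alternatives sharing prefix '1': factor to B' → 1 B''' with B''' → ε | B.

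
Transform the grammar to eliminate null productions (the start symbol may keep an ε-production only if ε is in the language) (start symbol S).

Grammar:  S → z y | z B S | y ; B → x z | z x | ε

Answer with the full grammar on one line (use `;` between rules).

The nullable symbols are {B}.
ε ∉ L(G), so no ε-production is kept.
Add the nullable-subset variants: S → z B S gives z B S | z S.

S → z y | z B S | z S | y; B → x z | z x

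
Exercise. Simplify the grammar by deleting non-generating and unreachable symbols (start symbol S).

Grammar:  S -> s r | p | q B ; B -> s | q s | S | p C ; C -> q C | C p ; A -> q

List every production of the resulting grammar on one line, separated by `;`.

Generating nonterminals: {A, B, S}.
Reachable from S after that: {B, S}.
Removed useless symbols: {A, C} and every production mentioning them.

S -> s r | p | q B; B -> s | q s | S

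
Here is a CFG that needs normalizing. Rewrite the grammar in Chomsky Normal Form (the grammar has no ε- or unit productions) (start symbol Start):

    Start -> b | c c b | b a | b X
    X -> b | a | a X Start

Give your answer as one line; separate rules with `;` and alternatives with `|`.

Introduce a nonterminal for each terminal appearing in a rule of length ≥ 2: X1 → c, X2 → b, X3 → a.
Binarize each right-hand side of length ≥ 3 by chaining fresh nonterminals (Y1, Y2, …): affected rules were Start → X1 X1 X2; X → X3 X Start.

Start -> b | X1 Y1 | X2 X3 | X2 X; X -> b | a | X3 Y2; X1 -> c; X2 -> b; X3 -> a; Y1 -> X1 X2; Y2 -> X Start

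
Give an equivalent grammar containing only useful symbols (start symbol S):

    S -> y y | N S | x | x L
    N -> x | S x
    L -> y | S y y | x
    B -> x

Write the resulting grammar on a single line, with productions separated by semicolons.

Generating nonterminals: {B, L, N, S}.
Reachable from S after that: {L, N, S}.
Removed useless symbols: {B} and every production mentioning them.

S -> y y | N S | x | x L; N -> x | S x; L -> y | S y y | x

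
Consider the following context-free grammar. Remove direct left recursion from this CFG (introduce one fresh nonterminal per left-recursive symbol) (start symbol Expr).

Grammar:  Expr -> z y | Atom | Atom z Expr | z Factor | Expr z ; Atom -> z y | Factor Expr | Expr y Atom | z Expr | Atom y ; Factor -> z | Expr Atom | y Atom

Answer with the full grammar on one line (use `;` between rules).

Expr, Atom are directly left-recursive.
For Expr: α = {z}, β = {z y, Atom, Atom z Expr, z Factor}. Rewrite as Expr → β Expr1 and Expr1 → α Expr1 | ε.
For Atom: α = {y}, β = {z y, Factor Expr, Expr y Atom, z Expr}. Rewrite as Atom → β Atom1 and Atom1 → α Atom1 | ε.

Expr -> z y Expr1 | Atom Expr1 | Atom z Expr Expr1 | z Factor Expr1; Atom -> z y Atom1 | Factor Expr Atom1 | Expr y Atom Atom1 | z Expr Atom1; Factor -> z | Expr Atom | y Atom; Expr1 -> z Expr1 | epsilon; Atom1 -> y Atom1 | epsilon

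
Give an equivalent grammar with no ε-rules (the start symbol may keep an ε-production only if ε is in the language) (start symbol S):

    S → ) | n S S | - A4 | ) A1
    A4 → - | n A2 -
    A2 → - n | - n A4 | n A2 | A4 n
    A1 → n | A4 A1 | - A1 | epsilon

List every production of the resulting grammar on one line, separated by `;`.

S → ) | n S S | - A4 | ) A1; A4 → - | n A2 -; A2 → - n | - n A4 | n A2 | A4 n; A1 → n | A4 A1 | A4 | - A1 | -

Nullable nonterminals: {A1}.
ε ∉ L(G), so no ε-production is kept.
Expand every rule over subsets of its nullable positions: A1 → A4 A1 gives A4 A1 | A4. A1 → - A1 gives - A1 | -.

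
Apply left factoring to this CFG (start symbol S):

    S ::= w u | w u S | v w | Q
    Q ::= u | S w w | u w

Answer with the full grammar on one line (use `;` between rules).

S ::= v w | Q | w u S'; Q ::= S w w | u Q'; S' ::= ε | S; Q' ::= ε | w

S has alternatives sharing prefix 'w u': factor to S → w u S' with S' → ε | S.
Q has alternatives sharing prefix 'u': factor to Q → u Q' with Q' → ε | w.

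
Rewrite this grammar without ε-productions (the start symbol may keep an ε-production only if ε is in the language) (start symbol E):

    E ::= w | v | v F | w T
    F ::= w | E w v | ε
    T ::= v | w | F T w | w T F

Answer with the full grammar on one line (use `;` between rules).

E ::= w | v | v F | w T; F ::= w | E w v; T ::= v | w | F T w | T w | w T F | w T

Nullable nonterminals: {F}.
ε ∉ L(G), so no ε-production is kept.
Expand every rule over subsets of its nullable positions: T → F T w gives F T w | T w. T → w T F gives w T F | w T.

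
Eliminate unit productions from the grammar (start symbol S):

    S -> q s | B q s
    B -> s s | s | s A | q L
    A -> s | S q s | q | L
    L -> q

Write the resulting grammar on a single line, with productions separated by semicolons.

Unit pairs: A ⇒* {L}.
For each unit pair (A, B), copy every non-unit production of B to A, then drop all unit productions.

S -> q s | B q s; B -> s s | s | s A | q L; A -> q | s | S q s; L -> q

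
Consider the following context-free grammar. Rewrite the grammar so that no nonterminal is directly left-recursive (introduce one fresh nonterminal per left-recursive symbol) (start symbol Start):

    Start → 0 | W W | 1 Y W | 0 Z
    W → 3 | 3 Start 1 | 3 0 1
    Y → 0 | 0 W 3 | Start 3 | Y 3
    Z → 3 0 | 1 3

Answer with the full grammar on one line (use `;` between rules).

Start → 0 | W W | 1 Y W | 0 Z; W → 3 | 3 Start 1 | 3 0 1; Y → 0 Y1 | 0 W 3 Y1 | Start 3 Y1; Z → 3 0 | 1 3; Y1 → 3 Y1 | ε

Left recursion appears on Y.
For Y: α = {3}, β = {0, 0 W 3, Start 3}. Rewrite as Y → β Y1 and Y1 → α Y1 | ε.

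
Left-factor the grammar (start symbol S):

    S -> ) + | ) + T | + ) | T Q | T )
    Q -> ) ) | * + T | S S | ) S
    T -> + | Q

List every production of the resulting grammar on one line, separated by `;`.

S has alternatives sharing prefix ') +': factor to S → ) + S' with S' → ε | T.
S has alternatives sharing prefix 'T': factor to S → T S'' with S'' → Q | ).
Q has alternatives sharing prefix ')': factor to Q → ) Q' with Q' → ) | S.

S -> + ) | ) + S' | T S''; Q -> * + T | S S | ) Q'; T -> + | Q; S' -> eps | T; S'' -> Q | ); Q' -> ) | S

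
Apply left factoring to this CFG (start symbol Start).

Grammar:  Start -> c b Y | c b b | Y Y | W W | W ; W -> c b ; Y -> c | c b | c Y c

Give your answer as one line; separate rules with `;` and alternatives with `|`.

Start has alternatives sharing prefix 'c b': factor to Start → c b Start1 with Start1 → Y | b.
Start has alternatives sharing prefix 'W': factor to Start → W Start2 with Start2 → W | ε.
Y has alternatives sharing prefix 'c': factor to Y → c Y1 with Y1 → ε | b | Y c.

Start -> Y Y | c b Start1 | W Start2; W -> c b; Y -> c Y1; Start1 -> Y | b; Start2 -> W | ε; Y1 -> ε | b | Y c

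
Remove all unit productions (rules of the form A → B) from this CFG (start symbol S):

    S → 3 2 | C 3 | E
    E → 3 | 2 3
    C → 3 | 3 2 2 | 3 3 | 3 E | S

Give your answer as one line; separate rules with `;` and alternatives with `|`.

Unit pairs: C ⇒* {E, S}; S ⇒* {E}.
For every A with A ⇒* B via unit rules, add B's non-unit alternatives to A; then delete every rule of the form X → Y.

S → 3 | 2 3 | 3 2 | C 3; E → 3 | 2 3; C → 3 | 2 3 | 3 2 2 | 3 3 | 3 E | 3 2 | C 3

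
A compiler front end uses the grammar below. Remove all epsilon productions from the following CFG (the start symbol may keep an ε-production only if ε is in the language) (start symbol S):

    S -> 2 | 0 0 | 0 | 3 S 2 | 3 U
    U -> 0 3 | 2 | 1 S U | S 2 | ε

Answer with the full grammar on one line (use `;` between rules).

Nullable set = {U}.
ε ∉ L(G), so no ε-production is kept.
Expand every rule over subsets of its nullable positions: S → 3 U gives 3 U | 3. U → 1 S U gives 1 S U | 1 S.

S -> 2 | 0 0 | 0 | 3 S 2 | 3 U | 3; U -> 0 3 | 2 | 1 S U | 1 S | S 2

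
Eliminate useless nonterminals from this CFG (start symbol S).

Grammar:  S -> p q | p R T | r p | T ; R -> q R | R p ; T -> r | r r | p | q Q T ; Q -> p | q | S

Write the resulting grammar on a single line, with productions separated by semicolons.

Generating nonterminals: {Q, S, T}.
Reachable from S after that: {Q, S, T}.
Removed useless symbols: {R} and every production mentioning them.

S -> p q | r p | T; T -> r | r r | p | q Q T; Q -> p | q | S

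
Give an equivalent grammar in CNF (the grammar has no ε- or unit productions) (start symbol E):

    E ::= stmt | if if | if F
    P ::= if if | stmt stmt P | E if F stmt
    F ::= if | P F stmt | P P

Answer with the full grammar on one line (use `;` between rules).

E ::= stmt | X1 X1 | X1 F; P ::= X1 X1 | X2 Y1 | E Y2; F ::= if | P Y4 | P P; X1 ::= if; X2 ::= stmt; Y1 ::= X2 P; Y2 ::= X1 Y3; Y3 ::= F X2; Y4 ::= F X2

Introduce a nonterminal for each terminal appearing in a rule of length ≥ 2: X1 → if, X2 → stmt.
Binarize each right-hand side of length ≥ 3 by chaining fresh nonterminals (Y1, Y2, …): affected rules were P → X2 X2 P; P → E X1 F X2; F → P F X2.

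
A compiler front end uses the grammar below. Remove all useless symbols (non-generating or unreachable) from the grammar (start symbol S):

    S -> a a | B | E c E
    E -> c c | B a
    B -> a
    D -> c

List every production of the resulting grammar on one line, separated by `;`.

Generating nonterminals: {B, D, E, S}.
Reachable from S after that: {B, E, S}.
Removed useless symbols: {D} and every production mentioning them.

S -> a a | B | E c E; E -> c c | B a; B -> a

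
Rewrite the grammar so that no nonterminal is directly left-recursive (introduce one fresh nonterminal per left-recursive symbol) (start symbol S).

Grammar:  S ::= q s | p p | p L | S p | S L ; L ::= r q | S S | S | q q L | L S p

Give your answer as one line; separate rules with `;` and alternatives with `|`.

S ::= q s S' | p p S' | p L S'; L ::= r q L' | S S L' | S L' | q q L L'; S' ::= p S' | L S' | ε; L' ::= S p L' | ε

S, L are directly left-recursive.
For S: α = {p, L}, β = {q s, p p, p L}. Rewrite as S → β S' and S' → α S' | ε.
For L: α = {S p}, β = {r q, S S, S, q q L}. Rewrite as L → β L' and L' → α L' | ε.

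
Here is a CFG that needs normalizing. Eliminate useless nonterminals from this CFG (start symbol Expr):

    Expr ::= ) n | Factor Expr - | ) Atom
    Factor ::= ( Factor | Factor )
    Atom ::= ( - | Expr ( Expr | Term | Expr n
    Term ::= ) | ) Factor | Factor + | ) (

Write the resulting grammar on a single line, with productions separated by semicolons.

Generating nonterminals: {Atom, Expr, Term}.
Reachable from Expr after that: {Atom, Expr, Term}.
Removed useless symbols: {Factor} and every production mentioning them.

Expr ::= ) n | ) Atom; Atom ::= ( - | Expr ( Expr | Term | Expr n; Term ::= ) | ) (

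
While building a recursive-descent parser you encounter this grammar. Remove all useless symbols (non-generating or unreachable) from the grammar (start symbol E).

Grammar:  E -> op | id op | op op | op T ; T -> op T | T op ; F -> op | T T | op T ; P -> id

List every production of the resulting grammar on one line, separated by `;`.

Generating nonterminals: {E, F, P}.
Reachable from E after that: {E}.
Removed useless symbols: {F, P, T} and every production mentioning them.

E -> op | id op | op op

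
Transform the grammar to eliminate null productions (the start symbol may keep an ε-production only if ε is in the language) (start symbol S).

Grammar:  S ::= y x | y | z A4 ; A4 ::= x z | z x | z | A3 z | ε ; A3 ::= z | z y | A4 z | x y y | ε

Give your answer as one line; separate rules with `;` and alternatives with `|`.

S ::= y x | y | z A4 | z; A4 ::= x z | z x | z | A3 z; A3 ::= z | z y | A4 z | x y y

Nullable set = {A3, A4}.
ε ∉ L(G), so no ε-production is kept.
Add the nullable-subset variants: S → z A4 gives z A4 | z.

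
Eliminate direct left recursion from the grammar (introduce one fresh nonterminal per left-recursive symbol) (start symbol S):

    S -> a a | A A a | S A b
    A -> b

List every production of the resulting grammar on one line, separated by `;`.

Directly left-recursive nonterminal: S.
For S: α = {A b}, β = {a a, A A a}. Rewrite as S → β S' and S' → α S' | ε.

S -> a a S' | A A a S'; A -> b; S' -> A b S' | ε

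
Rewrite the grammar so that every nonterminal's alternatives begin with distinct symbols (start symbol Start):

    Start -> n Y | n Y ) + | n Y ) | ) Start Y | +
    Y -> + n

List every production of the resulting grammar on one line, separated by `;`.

Start -> ) Start Y | + | n Y Start1; Y -> + n; Start1 -> ε | ) Start11; Start11 -> + | ε

Start has alternatives sharing prefix 'n Y': factor to Start → n Y Start1 with Start1 → ε | ) + | ).
Start1 has alternatives sharing prefix ')': factor to Start1 → ) Start11 with Start11 → + | ε.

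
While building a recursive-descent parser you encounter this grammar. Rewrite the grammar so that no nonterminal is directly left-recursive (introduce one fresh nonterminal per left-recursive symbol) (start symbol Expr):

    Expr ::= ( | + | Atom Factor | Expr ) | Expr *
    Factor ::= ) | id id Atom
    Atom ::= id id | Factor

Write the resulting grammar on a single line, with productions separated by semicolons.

Expr ::= ( Expr1 | + Expr1 | Atom Factor Expr1; Factor ::= ) | id id Atom; Atom ::= id id | Factor; Expr1 ::= ) Expr1 | * Expr1 | ε

Directly left-recursive nonterminal: Expr.
For Expr: α = {), *}, β = {(, +, Atom Factor}. Rewrite as Expr → β Expr1 and Expr1 → α Expr1 | ε.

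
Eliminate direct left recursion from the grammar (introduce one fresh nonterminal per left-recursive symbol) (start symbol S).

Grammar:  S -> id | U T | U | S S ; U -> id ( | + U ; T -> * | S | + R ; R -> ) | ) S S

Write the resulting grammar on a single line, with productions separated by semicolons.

S is directly left-recursive.
For S: α = {S}, β = {id, U T, U}. Rewrite as S → β S' and S' → α S' | ε.

S -> id S' | U T S' | U S'; U -> id ( | + U; T -> * | S | + R; R -> ) | ) S S; S' -> S S' | ε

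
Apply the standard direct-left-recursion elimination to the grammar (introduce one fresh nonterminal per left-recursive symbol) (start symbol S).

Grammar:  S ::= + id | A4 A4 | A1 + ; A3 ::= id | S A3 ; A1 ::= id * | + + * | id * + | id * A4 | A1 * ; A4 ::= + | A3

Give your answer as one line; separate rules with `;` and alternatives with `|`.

A1 is directly left-recursive.
For A1: α = {*}, β = {id *, + + *, id * +, id * A4}. Rewrite as A1 → β A1' and A1' → α A1' | ε.

S ::= + id | A4 A4 | A1 +; A3 ::= id | S A3; A1 ::= id * A1' | + + * A1' | id * + A1' | id * A4 A1'; A4 ::= + | A3; A1' ::= * A1' | ε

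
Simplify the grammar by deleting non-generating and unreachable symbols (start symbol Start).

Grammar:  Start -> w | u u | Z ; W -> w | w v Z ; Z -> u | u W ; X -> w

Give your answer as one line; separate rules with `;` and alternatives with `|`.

Start -> w | u u | Z; W -> w | w v Z; Z -> u | u W

Generating nonterminals: {Start, W, X, Z}.
Reachable from Start after that: {Start, W, Z}.
Removed useless symbols: {X} and every production mentioning them.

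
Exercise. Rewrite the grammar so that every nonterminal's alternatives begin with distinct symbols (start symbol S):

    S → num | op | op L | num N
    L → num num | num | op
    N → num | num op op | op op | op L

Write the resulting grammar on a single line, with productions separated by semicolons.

S → num S' | op S''; L → op | num L'; N → num N' | op N''; S' → ε | N; S'' → ε | L; L' → num | ε; N' → ε | op op; N'' → op | L

S has alternatives sharing prefix 'num': factor to S → num S' with S' → ε | N.
S has alternatives sharing prefix 'op': factor to S → op S'' with S'' → ε | L.
L has alternatives sharing prefix 'num': factor to L → num L' with L' → num | ε.
N has alternatives sharing prefix 'num': factor to N → num N' with N' → ε | op op.
N has alternatives sharing prefix 'op': factor to N → op N'' with N'' → op | L.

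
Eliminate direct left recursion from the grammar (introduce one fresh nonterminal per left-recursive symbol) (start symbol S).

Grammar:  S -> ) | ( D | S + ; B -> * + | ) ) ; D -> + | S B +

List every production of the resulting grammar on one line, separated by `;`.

S -> ) S' | ( D S'; B -> * + | ) ); D -> + | S B +; S' -> + S' | ε

S is directly left-recursive.
For S: α = {+}, β = {), ( D}. Rewrite as S → β S' and S' → α S' | ε.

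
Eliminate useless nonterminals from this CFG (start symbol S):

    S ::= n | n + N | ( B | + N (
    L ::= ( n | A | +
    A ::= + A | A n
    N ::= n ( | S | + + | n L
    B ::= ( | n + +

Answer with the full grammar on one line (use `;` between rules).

Generating nonterminals: {B, L, N, S}.
Reachable from S after that: {B, L, N, S}.
Removed useless symbols: {A} and every production mentioning them.

S ::= n | n + N | ( B | + N (; L ::= ( n | +; N ::= n ( | S | + + | n L; B ::= ( | n + +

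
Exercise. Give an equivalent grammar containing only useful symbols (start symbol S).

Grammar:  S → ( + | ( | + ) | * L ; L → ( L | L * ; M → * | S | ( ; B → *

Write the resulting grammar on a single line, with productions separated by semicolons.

S → ( + | ( | + )

Generating nonterminals: {B, M, S}.
Reachable from S after that: {S}.
Removed useless symbols: {B, L, M} and every production mentioning them.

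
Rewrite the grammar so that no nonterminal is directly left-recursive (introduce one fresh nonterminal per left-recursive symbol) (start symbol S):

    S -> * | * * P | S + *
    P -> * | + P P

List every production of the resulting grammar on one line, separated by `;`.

S -> * S' | * * P S'; P -> * | + P P; S' -> + * S' | ε

S is directly left-recursive.
For S: α = {+ *}, β = {*, * * P}. Rewrite as S → β S' and S' → α S' | ε.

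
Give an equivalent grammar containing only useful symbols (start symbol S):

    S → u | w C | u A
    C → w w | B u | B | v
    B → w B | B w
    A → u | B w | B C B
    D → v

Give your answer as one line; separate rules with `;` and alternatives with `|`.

S → u | w C | u A; C → w w | v; A → u

Generating nonterminals: {A, C, D, S}.
Reachable from S after that: {A, C, S}.
Removed useless symbols: {B, D} and every production mentioning them.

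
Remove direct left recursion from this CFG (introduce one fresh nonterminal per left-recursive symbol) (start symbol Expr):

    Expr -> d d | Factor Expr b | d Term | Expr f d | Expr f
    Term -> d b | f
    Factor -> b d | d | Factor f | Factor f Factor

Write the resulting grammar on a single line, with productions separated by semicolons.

Directly left-recursive nonterminals: Expr, Factor.
For Expr: α = {f d, f}, β = {d d, Factor Expr b, d Term}. Rewrite as Expr → β Expr1 and Expr1 → α Expr1 | ε.
For Factor: α = {f, f Factor}, β = {b d, d}. Rewrite as Factor → β Factor1 and Factor1 → α Factor1 | ε.

Expr -> d d Expr1 | Factor Expr b Expr1 | d Term Expr1; Term -> d b | f; Factor -> b d Factor1 | d Factor1; Expr1 -> f d Expr1 | f Expr1 | ε; Factor1 -> f Factor1 | f Factor Factor1 | ε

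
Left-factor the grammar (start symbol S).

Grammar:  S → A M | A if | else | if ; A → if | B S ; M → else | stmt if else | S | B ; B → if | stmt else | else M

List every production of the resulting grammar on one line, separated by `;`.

S → else | if | A S'; A → if | B S; M → else | stmt if else | S | B; B → if | stmt else | else M; S' → M | if

S has alternatives sharing prefix 'A': factor to S → A S' with S' → M | if.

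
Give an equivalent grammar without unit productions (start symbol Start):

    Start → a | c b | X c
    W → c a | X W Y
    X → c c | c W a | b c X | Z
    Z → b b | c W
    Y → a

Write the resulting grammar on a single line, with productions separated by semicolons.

Start → a | c b | X c; W → c a | X W Y; X → b b | c W | c c | c W a | b c X; Z → b b | c W; Y → a

Unit pairs: X ⇒* {Z}.
Replace each nonterminal's rules with the union of the non-unit rules of every nonterminal it unit-derives.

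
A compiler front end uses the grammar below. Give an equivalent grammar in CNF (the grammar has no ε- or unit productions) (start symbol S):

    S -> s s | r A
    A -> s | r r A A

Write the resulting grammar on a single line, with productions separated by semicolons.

Introduce a nonterminal for each terminal appearing in a rule of length ≥ 2: X1 → s, X2 → r.
Binarize each right-hand side of length ≥ 3 by chaining fresh nonterminals (Y1, Y2, …): affected rules were A → X2 X2 A A.

S -> X1 X1 | X2 A; A -> s | X2 Y1; X1 -> s; X2 -> r; Y1 -> X2 Y2; Y2 -> A A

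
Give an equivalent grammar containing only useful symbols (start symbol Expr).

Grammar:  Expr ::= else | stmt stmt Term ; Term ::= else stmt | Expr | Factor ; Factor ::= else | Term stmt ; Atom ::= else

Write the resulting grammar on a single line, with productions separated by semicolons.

Generating nonterminals: {Atom, Expr, Factor, Term}.
Reachable from Expr after that: {Expr, Factor, Term}.
Removed useless symbols: {Atom} and every production mentioning them.

Expr ::= else | stmt stmt Term; Term ::= else stmt | Expr | Factor; Factor ::= else | Term stmt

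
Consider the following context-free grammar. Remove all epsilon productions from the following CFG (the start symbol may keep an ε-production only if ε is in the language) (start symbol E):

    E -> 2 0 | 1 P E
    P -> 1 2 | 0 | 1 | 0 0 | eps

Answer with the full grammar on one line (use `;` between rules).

E -> 2 0 | 1 P E | 1 E; P -> 1 2 | 0 | 1 | 0 0

The nullable symbols are {P}.
ε ∉ L(G), so no ε-production is kept.
Expand every rule over subsets of its nullable positions: E → 1 P E gives 1 P E | 1 E.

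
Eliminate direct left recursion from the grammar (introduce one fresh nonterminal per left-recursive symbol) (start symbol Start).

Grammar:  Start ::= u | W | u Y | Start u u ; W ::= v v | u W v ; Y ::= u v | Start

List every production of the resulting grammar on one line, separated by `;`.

Start is directly left-recursive.
For Start: α = {u u}, β = {u, W, u Y}. Rewrite as Start → β Start1 and Start1 → α Start1 | ε.

Start ::= u Start1 | W Start1 | u Y Start1; W ::= v v | u W v; Y ::= u v | Start; Start1 ::= u u Start1 | epsilon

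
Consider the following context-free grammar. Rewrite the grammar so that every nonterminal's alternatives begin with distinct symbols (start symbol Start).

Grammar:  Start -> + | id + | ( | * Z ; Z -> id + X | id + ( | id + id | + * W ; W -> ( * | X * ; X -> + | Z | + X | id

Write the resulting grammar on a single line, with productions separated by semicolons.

Z has alternatives sharing prefix 'id +': factor to Z → id + Z1 with Z1 → X | ( | id.
X has alternatives sharing prefix '+': factor to X → + X1 with X1 → ε | X.

Start -> + | id + | ( | * Z; Z -> + * W | id + Z1; W -> ( * | X *; X -> Z | id | + X1; Z1 -> X | ( | id; X1 -> ε | X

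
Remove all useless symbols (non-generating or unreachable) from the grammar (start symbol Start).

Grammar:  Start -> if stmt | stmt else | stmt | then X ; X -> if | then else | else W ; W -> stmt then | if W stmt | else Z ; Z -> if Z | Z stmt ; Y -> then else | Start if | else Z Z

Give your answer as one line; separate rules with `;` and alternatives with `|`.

Generating nonterminals: {Start, W, X, Y}.
Reachable from Start after that: {Start, W, X}.
Removed useless symbols: {Y, Z} and every production mentioning them.

Start -> if stmt | stmt else | stmt | then X; X -> if | then else | else W; W -> stmt then | if W stmt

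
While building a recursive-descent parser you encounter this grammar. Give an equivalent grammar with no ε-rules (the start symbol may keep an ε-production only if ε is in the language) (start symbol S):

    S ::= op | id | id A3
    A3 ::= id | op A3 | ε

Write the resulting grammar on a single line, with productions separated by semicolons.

S ::= op | id | id A3; A3 ::= id | op A3 | op

Nullable nonterminals: {A3}.
ε ∉ L(G), so no ε-production is kept.
Add the nullable-subset variants: A3 → op A3 gives op A3 | op.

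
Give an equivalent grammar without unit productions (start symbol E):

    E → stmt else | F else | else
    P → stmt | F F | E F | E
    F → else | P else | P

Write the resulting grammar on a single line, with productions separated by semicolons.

E → stmt else | F else | else; P → stmt else | F else | else | stmt | F F | E F; F → stmt else | F else | else | P else | stmt | F F | E F

Unit pairs: F ⇒* {E, P}; P ⇒* {E}.
For every A with A ⇒* B via unit rules, add B's non-unit alternatives to A; then delete every rule of the form X → Y.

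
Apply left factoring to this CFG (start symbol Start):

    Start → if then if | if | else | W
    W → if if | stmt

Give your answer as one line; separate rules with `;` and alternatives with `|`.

Start has alternatives sharing prefix 'if': factor to Start → if Start1 with Start1 → then if | ε.

Start → else | W | if Start1; W → if if | stmt; Start1 → then if | epsilon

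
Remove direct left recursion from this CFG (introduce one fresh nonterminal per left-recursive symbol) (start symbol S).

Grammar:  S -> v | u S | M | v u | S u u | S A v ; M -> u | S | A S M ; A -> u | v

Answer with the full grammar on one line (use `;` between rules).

Directly left-recursive nonterminal: S.
For S: α = {u u, A v}, β = {v, u S, M, v u}. Rewrite as S → β S' and S' → α S' | ε.

S -> v S' | u S S' | M S' | v u S'; M -> u | S | A S M; A -> u | v; S' -> u u S' | A v S' | eps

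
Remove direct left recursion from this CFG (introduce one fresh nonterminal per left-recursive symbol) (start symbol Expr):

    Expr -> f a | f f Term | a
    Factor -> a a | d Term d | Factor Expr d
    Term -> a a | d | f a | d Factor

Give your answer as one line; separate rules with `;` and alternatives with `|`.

Expr -> f a | f f Term | a; Factor -> a a Factor1 | d Term d Factor1; Term -> a a | d | f a | d Factor; Factor1 -> Expr d Factor1 | ε

Factor is directly left-recursive.
For Factor: α = {Expr d}, β = {a a, d Term d}. Rewrite as Factor → β Factor1 and Factor1 → α Factor1 | ε.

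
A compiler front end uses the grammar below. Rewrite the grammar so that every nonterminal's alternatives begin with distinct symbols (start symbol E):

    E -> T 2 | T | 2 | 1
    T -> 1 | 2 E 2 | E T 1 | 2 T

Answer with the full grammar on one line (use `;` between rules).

E has alternatives sharing prefix 'T': factor to E → T E' with E' → 2 | ε.
T has alternatives sharing prefix '2': factor to T → 2 T' with T' → E 2 | T.

E -> 2 | 1 | T E'; T -> 1 | E T 1 | 2 T'; E' -> 2 | ε; T' -> E 2 | T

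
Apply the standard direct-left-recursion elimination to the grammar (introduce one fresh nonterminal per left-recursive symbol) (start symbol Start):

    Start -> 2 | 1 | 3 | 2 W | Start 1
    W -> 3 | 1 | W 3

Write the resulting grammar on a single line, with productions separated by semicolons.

Start -> 2 Start1 | 1 Start1 | 3 Start1 | 2 W Start1; W -> 3 W1 | 1 W1; Start1 -> 1 Start1 | ε; W1 -> 3 W1 | ε

Directly left-recursive nonterminals: Start, W.
For Start: α = {1}, β = {2, 1, 3, 2 W}. Rewrite as Start → β Start1 and Start1 → α Start1 | ε.
For W: α = {3}, β = {3, 1}. Rewrite as W → β W1 and W1 → α W1 | ε.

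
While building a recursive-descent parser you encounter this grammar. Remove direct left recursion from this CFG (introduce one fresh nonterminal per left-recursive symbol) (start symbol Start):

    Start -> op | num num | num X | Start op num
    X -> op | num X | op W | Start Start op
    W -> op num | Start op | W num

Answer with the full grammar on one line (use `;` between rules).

Start -> op Start1 | num num Start1 | num X Start1; X -> op | num X | op W | Start Start op; W -> op num W1 | Start op W1; Start1 -> op num Start1 | ε; W1 -> num W1 | ε

Left recursion appears on Start, W.
For Start: α = {op num}, β = {op, num num, num X}. Rewrite as Start → β Start1 and Start1 → α Start1 | ε.
For W: α = {num}, β = {op num, Start op}. Rewrite as W → β W1 and W1 → α W1 | ε.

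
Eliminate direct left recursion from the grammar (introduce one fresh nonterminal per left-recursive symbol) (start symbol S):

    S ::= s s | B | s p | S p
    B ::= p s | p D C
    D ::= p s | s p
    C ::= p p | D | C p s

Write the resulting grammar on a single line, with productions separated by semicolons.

S ::= s s S' | B S' | s p S'; B ::= p s | p D C; D ::= p s | s p; C ::= p p C' | D C'; S' ::= p S' | epsilon; C' ::= p s C' | epsilon

Left recursion appears on S, C.
For S: α = {p}, β = {s s, B, s p}. Rewrite as S → β S' and S' → α S' | ε.
For C: α = {p s}, β = {p p, D}. Rewrite as C → β C' and C' → α C' | ε.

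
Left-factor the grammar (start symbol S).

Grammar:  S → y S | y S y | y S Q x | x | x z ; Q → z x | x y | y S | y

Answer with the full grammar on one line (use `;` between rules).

S has alternatives sharing prefix 'y S': factor to S → y S S' with S' → ε | y | Q x.
S has alternatives sharing prefix 'x': factor to S → x S'' with S'' → ε | z.
Q has alternatives sharing prefix 'y': factor to Q → y Q' with Q' → S | ε.

S → y S S' | x S''; Q → z x | x y | y Q'; S' → ε | y | Q x; S'' → ε | z; Q' → S | ε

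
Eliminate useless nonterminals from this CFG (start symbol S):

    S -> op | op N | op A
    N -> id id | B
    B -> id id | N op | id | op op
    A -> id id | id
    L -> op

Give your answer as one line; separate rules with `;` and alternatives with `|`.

Generating nonterminals: {A, B, L, N, S}.
Reachable from S after that: {A, B, N, S}.
Removed useless symbols: {L} and every production mentioning them.

S -> op | op N | op A; N -> id id | B; B -> id id | N op | id | op op; A -> id id | id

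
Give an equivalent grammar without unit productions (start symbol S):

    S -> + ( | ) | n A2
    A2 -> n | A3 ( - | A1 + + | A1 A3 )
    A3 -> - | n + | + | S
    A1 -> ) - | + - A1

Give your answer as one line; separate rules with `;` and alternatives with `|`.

S -> + ( | ) | n A2; A2 -> n | A3 ( - | A1 + + | A1 A3 ); A3 -> + ( | ) | n A2 | - | n + | +; A1 -> ) - | + - A1

Unit pairs: A3 ⇒* {S}.
Replace each nonterminal's rules with the union of the non-unit rules of every nonterminal it unit-derives.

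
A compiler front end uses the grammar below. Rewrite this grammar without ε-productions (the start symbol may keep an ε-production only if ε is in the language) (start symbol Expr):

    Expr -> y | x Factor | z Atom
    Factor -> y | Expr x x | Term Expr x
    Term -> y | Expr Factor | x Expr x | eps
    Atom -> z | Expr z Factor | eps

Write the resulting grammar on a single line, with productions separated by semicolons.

Expr -> y | x Factor | z Atom | z; Factor -> y | Expr x x | Term Expr x | Expr x; Term -> y | Expr Factor | x Expr x; Atom -> z | Expr z Factor

Nullable nonterminals: {Atom, Term}.
ε ∉ L(G), so no ε-production is kept.
Expand every rule over subsets of its nullable positions: Expr → z Atom gives z Atom | z. Factor → Term Expr x gives Term Expr x | Expr x.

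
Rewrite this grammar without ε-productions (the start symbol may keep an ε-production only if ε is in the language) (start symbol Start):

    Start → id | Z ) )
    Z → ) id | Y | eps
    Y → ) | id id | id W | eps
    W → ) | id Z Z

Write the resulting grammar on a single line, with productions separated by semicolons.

Start → id | Z ) ) | ) ); Z → ) id | Y; Y → ) | id id | id W; W → ) | id Z Z | id Z | id

The nullable symbols are {Y, Z}.
ε ∉ L(G), so no ε-production is kept.
For each production, add variants omitting each subset of nullable occurrences: Start → Z ) ) gives Z ) ) | ) ). W → id Z Z gives id Z Z | id Z | id.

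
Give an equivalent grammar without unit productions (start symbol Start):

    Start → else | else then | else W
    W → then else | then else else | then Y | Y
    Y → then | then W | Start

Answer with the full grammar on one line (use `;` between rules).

Unit pairs: W ⇒* {Start, Y}; Y ⇒* {Start}.
Replace each nonterminal's rules with the union of the non-unit rules of every nonterminal it unit-derives.

Start → else | else then | else W; W → else | else then | else W | then | then W | then else | then else else | then Y; Y → else | else then | else W | then | then W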